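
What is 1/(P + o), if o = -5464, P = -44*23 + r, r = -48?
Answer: -1/6524 ≈ -0.00015328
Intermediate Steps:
P = -1060 (P = -44*23 - 48 = -1012 - 48 = -1060)
1/(P + o) = 1/(-1060 - 5464) = 1/(-6524) = -1/6524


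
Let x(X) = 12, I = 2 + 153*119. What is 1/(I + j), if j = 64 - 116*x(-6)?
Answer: 1/16881 ≈ 5.9238e-5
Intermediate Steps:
I = 18209 (I = 2 + 18207 = 18209)
j = -1328 (j = 64 - 116*12 = 64 - 1392 = -1328)
1/(I + j) = 1/(18209 - 1328) = 1/16881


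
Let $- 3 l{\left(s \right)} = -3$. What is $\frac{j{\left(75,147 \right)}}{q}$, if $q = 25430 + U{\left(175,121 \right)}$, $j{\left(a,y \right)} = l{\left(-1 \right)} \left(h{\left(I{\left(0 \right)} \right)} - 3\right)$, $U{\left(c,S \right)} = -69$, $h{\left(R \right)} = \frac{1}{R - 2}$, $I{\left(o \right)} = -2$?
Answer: $- \frac{13}{101444} \approx -0.00012815$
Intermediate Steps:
$l{\left(s \right)} = 1$ ($l{\left(s \right)} = \left(- \frac{1}{3}\right) \left(-3\right) = 1$)
$h{\left(R \right)} = \frac{1}{-2 + R}$
$j{\left(a,y \right)} = - \frac{13}{4}$ ($j{\left(a,y \right)} = 1 \left(\frac{1}{-2 - 2} - 3\right) = 1 \left(\frac{1}{-4} - 3\right) = 1 \left(- \frac{1}{4} - 3\right) = 1 \left(- \frac{13}{4}\right) = - \frac{13}{4}$)
$q = 25361$ ($q = 25430 - 69 = 25361$)
$\frac{j{\left(75,147 \right)}}{q} = - \frac{13}{4 \cdot 25361} = \left(- \frac{13}{4}\right) \frac{1}{25361} = - \frac{13}{101444}$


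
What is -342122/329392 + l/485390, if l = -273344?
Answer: -64024981107/39970895720 ≈ -1.6018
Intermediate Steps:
-342122/329392 + l/485390 = -342122/329392 - 273344/485390 = -342122*1/329392 - 273344*1/485390 = -171061/164696 - 136672/242695 = -64024981107/39970895720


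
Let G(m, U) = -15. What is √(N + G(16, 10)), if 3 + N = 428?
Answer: √410 ≈ 20.248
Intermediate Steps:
N = 425 (N = -3 + 428 = 425)
√(N + G(16, 10)) = √(425 - 15) = √410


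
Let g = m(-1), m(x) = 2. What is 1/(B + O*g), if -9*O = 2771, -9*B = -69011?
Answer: 9/63469 ≈ 0.00014180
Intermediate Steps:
B = 69011/9 (B = -⅑*(-69011) = 69011/9 ≈ 7667.9)
O = -2771/9 (O = -⅑*2771 = -2771/9 ≈ -307.89)
g = 2
1/(B + O*g) = 1/(69011/9 - 2771/9*2) = 1/(69011/9 - 5542/9) = 1/(63469/9) = 9/63469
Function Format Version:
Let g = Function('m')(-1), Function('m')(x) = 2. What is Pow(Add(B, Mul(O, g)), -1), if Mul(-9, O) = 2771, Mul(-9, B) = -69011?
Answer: Rational(9, 63469) ≈ 0.00014180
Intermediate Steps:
B = Rational(69011, 9) (B = Mul(Rational(-1, 9), -69011) = Rational(69011, 9) ≈ 7667.9)
O = Rational(-2771, 9) (O = Mul(Rational(-1, 9), 2771) = Rational(-2771, 9) ≈ -307.89)
g = 2
Pow(Add(B, Mul(O, g)), -1) = Pow(Add(Rational(69011, 9), Mul(Rational(-2771, 9), 2)), -1) = Pow(Add(Rational(69011, 9), Rational(-5542, 9)), -1) = Pow(Rational(63469, 9), -1) = Rational(9, 63469)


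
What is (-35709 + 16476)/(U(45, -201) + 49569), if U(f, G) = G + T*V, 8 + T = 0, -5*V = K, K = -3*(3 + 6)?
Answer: -32055/82208 ≈ -0.38993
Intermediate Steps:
K = -27 (K = -3*9 = -27)
V = 27/5 (V = -⅕*(-27) = 27/5 ≈ 5.4000)
T = -8 (T = -8 + 0 = -8)
U(f, G) = -216/5 + G (U(f, G) = G - 8*27/5 = G - 216/5 = -216/5 + G)
(-35709 + 16476)/(U(45, -201) + 49569) = (-35709 + 16476)/((-216/5 - 201) + 49569) = -19233/(-1221/5 + 49569) = -19233/246624/5 = -19233*5/246624 = -32055/82208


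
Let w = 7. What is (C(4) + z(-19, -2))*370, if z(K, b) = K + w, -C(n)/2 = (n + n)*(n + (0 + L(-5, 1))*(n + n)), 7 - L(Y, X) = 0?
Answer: -359640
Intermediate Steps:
L(Y, X) = 7 (L(Y, X) = 7 - 1*0 = 7 + 0 = 7)
C(n) = -60*n² (C(n) = -2*(n + n)*(n + (0 + 7)*(n + n)) = -2*2*n*(n + 7*(2*n)) = -2*2*n*(n + 14*n) = -2*2*n*15*n = -60*n²)
z(K, b) = 7 + K (z(K, b) = K + 7 = 7 + K)
(C(4) + z(-19, -2))*370 = (-60*4² + (7 - 19))*370 = (-60*16 - 12)*370 = (-960 - 12)*370 = -972*370 = -359640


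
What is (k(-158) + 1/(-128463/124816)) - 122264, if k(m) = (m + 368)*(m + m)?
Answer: -24231329728/128463 ≈ -1.8863e+5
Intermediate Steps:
k(m) = 2*m*(368 + m) (k(m) = (368 + m)*(2*m) = 2*m*(368 + m))
(k(-158) + 1/(-128463/124816)) - 122264 = (2*(-158)*(368 - 158) + 1/(-128463/124816)) - 122264 = (2*(-158)*210 + 1/(-128463*1/124816)) - 122264 = (-66360 + 1/(-128463/124816)) - 122264 = (-66360 - 124816/128463) - 122264 = -8524929496/128463 - 122264 = -24231329728/128463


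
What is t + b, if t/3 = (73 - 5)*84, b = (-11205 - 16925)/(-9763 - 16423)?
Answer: 224375713/13093 ≈ 17137.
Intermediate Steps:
b = 14065/13093 (b = -28130/(-26186) = -28130*(-1/26186) = 14065/13093 ≈ 1.0742)
t = 17136 (t = 3*((73 - 5)*84) = 3*(68*84) = 3*5712 = 17136)
t + b = 17136 + 14065/13093 = 224375713/13093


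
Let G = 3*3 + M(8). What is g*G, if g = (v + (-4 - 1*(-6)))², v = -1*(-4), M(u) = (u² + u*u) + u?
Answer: 5220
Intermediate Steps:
M(u) = u + 2*u² (M(u) = (u² + u²) + u = 2*u² + u = u + 2*u²)
v = 4
g = 36 (g = (4 + (-4 - 1*(-6)))² = (4 + (-4 + 6))² = (4 + 2)² = 6² = 36)
G = 145 (G = 3*3 + 8*(1 + 2*8) = 9 + 8*(1 + 16) = 9 + 8*17 = 9 + 136 = 145)
g*G = 36*145 = 5220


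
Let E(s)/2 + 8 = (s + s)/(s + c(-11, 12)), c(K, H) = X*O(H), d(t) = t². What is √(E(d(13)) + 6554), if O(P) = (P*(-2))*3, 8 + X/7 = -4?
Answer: √252705022574/6217 ≈ 80.859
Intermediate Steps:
X = -84 (X = -56 + 7*(-4) = -56 - 28 = -84)
O(P) = -6*P (O(P) = -2*P*3 = -6*P)
c(K, H) = 504*H (c(K, H) = -(-504)*H = 504*H)
E(s) = -16 + 4*s/(6048 + s) (E(s) = -16 + 2*((s + s)/(s + 504*12)) = -16 + 2*((2*s)/(s + 6048)) = -16 + 2*((2*s)/(6048 + s)) = -16 + 2*(2*s/(6048 + s)) = -16 + 4*s/(6048 + s))
√(E(d(13)) + 6554) = √(12*(-8064 - 1*13²)/(6048 + 13²) + 6554) = √(12*(-8064 - 1*169)/(6048 + 169) + 6554) = √(12*(-8064 - 169)/6217 + 6554) = √(12*(1/6217)*(-8233) + 6554) = √(-98796/6217 + 6554) = √(40647422/6217) = √252705022574/6217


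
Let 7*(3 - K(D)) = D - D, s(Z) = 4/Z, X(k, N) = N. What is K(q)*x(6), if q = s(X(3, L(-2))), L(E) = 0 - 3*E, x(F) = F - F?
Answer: 0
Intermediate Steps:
x(F) = 0
L(E) = -3*E
q = 2/3 (q = 4/((-3*(-2))) = 4/6 = 4*(1/6) = 2/3 ≈ 0.66667)
K(D) = 3 (K(D) = 3 - (D - D)/7 = 3 - 1/7*0 = 3 + 0 = 3)
K(q)*x(6) = 3*0 = 0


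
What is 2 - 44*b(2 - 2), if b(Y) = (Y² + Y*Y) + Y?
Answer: 2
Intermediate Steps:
b(Y) = Y + 2*Y² (b(Y) = (Y² + Y²) + Y = 2*Y² + Y = Y + 2*Y²)
2 - 44*b(2 - 2) = 2 - 44*(2 - 2)*(1 + 2*(2 - 2)) = 2 - 0*(1 + 2*0) = 2 - 0*(1 + 0) = 2 - 0 = 2 - 44*0 = 2 + 0 = 2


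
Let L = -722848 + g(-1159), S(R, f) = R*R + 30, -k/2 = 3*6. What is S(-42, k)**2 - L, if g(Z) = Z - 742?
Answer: 3943185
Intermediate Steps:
k = -36 (k = -6*6 = -2*18 = -36)
S(R, f) = 30 + R**2 (S(R, f) = R**2 + 30 = 30 + R**2)
g(Z) = -742 + Z
L = -724749 (L = -722848 + (-742 - 1159) = -722848 - 1901 = -724749)
S(-42, k)**2 - L = (30 + (-42)**2)**2 - 1*(-724749) = (30 + 1764)**2 + 724749 = 1794**2 + 724749 = 3218436 + 724749 = 3943185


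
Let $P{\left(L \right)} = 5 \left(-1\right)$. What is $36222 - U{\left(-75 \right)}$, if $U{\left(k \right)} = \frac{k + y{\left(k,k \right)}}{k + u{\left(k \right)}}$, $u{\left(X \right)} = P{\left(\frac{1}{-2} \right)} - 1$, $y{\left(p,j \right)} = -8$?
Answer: $\frac{2933899}{81} \approx 36221.0$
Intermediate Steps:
$P{\left(L \right)} = -5$
$u{\left(X \right)} = -6$ ($u{\left(X \right)} = -5 - 1 = -6$)
$U{\left(k \right)} = \frac{-8 + k}{-6 + k}$ ($U{\left(k \right)} = \frac{k - 8}{k - 6} = \frac{-8 + k}{-6 + k}$)
$36222 - U{\left(-75 \right)} = 36222 - \frac{-8 - 75}{-6 - 75} = 36222 - \frac{1}{-81} \left(-83\right) = 36222 - \left(- \frac{1}{81}\right) \left(-83\right) = 36222 - \frac{83}{81} = \frac{2933899}{81}$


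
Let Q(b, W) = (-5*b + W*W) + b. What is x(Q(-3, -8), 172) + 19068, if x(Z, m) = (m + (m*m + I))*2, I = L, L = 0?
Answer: 78580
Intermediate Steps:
I = 0
Q(b, W) = W² - 4*b (Q(b, W) = (-5*b + W²) + b = (W² - 5*b) + b = W² - 4*b)
x(Z, m) = 2*m + 2*m² (x(Z, m) = (m + (m*m + 0))*2 = (m + (m² + 0))*2 = (m + m²)*2 = 2*m + 2*m²)
x(Q(-3, -8), 172) + 19068 = 2*172*(1 + 172) + 19068 = 2*172*173 + 19068 = 59512 + 19068 = 78580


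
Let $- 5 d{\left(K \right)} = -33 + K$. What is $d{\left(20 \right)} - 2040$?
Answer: $- \frac{10187}{5} \approx -2037.4$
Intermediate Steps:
$d{\left(K \right)} = \frac{33}{5} - \frac{K}{5}$ ($d{\left(K \right)} = - \frac{-33 + K}{5} = \frac{33}{5} - \frac{K}{5}$)
$d{\left(20 \right)} - 2040 = \left(\frac{33}{5} - 4\right) - 2040 = \frac{13}{5} - 2040 = - \frac{10187}{5}$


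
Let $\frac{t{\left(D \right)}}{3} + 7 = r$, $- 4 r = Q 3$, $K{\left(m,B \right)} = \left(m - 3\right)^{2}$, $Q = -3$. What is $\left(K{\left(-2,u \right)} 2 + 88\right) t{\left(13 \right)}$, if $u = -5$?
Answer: $- \frac{3933}{2} \approx -1966.5$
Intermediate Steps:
$K{\left(m,B \right)} = \left(-3 + m\right)^{2}$
$r = \frac{9}{4}$ ($r = - \frac{\left(-3\right) 3}{4} = \left(- \frac{1}{4}\right) \left(-9\right) = \frac{9}{4} \approx 2.25$)
$t{\left(D \right)} = - \frac{57}{4}$ ($t{\left(D \right)} = -21 + 3 \cdot \frac{9}{4} = -21 + \frac{27}{4} = - \frac{57}{4}$)
$\left(K{\left(-2,u \right)} 2 + 88\right) t{\left(13 \right)} = \left(\left(-3 - 2\right)^{2} \cdot 2 + 88\right) \left(- \frac{57}{4}\right) = \left(\left(-5\right)^{2} \cdot 2 + 88\right) \left(- \frac{57}{4}\right) = \left(25 \cdot 2 + 88\right) \left(- \frac{57}{4}\right) = \left(50 + 88\right) \left(- \frac{57}{4}\right) = 138 \left(- \frac{57}{4}\right) = - \frac{3933}{2}$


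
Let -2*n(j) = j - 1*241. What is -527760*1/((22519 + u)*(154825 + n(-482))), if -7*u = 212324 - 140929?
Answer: -58640/212428149 ≈ -0.00027605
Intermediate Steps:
n(j) = 241/2 - j/2 (n(j) = -(j - 1*241)/2 = -(j - 241)/2 = -(-241 + j)/2 = 241/2 - j/2)
u = -71395/7 (u = -(212324 - 140929)/7 = -1/7*71395 = -71395/7 ≈ -10199.)
-527760*1/((22519 + u)*(154825 + n(-482))) = -527760*1/((22519 - 71395/7)*(154825 + (241/2 - 1/2*(-482)))) = -527760*7/(86238*(154825 + (241/2 + 241))) = -527760*7/(86238*(154825 + 723/2)) = -527760/((86238/7)*(310373/2)) = -527760/1911853341 = -527760*1/1911853341 = -58640/212428149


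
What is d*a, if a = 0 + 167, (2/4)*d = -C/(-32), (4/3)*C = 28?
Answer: 3507/16 ≈ 219.19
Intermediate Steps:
C = 21 (C = (¾)*28 = 21)
d = 21/16 (d = 2*(-21/(-32)) = 2*(-21*(-1)/32) = 2*(-1*(-21/32)) = 2*(21/32) = 21/16 ≈ 1.3125)
a = 167
d*a = (21/16)*167 = 3507/16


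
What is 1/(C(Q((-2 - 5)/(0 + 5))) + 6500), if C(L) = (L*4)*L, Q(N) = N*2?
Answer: 25/163284 ≈ 0.00015311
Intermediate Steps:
Q(N) = 2*N
C(L) = 4*L² (C(L) = (4*L)*L = 4*L²)
1/(C(Q((-2 - 5)/(0 + 5))) + 6500) = 1/(4*(2*((-2 - 5)/(0 + 5)))² + 6500) = 1/(4*(2*(-7/5))² + 6500) = 1/(4*(-14/5)² + 6500) = 1/(4*(196/25) + 6500) = 1/(784/25 + 6500) = 1/(163284/25) = 25/163284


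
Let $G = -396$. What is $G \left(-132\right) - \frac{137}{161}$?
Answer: $\frac{8415655}{161} \approx 52271.0$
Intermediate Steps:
$G \left(-132\right) - \frac{137}{161} = \left(-396\right) \left(-132\right) - \frac{137}{161} = 52272 - \frac{137}{161} = \frac{8415655}{161}$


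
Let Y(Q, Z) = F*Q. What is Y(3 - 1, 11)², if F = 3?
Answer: 36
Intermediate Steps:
Y(Q, Z) = 3*Q
Y(3 - 1, 11)² = (3*(3 - 1))² = (3*2)² = 6² = 36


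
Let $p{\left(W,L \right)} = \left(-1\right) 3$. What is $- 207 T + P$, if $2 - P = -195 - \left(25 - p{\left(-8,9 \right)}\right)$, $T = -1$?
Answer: $432$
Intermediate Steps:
$p{\left(W,L \right)} = -3$
$P = 225$ ($P = 2 - \left(-195 - \left(25 - -3\right)\right) = 2 - \left(-195 - \left(25 + 3\right)\right) = 2 - \left(-195 - 28\right) = 2 - -223 = 2 + 223 = 225$)
$- 207 T + P = \left(-207\right) \left(-1\right) + 225 = 207 + 225 = 432$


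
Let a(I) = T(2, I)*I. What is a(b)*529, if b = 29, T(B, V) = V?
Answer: 444889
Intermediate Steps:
a(I) = I² (a(I) = I*I = I²)
a(b)*529 = 29²*529 = 841*529 = 444889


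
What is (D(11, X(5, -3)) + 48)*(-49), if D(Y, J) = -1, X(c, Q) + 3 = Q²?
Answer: -2303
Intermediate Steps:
X(c, Q) = -3 + Q²
(D(11, X(5, -3)) + 48)*(-49) = (-1 + 48)*(-49) = 47*(-49) = -2303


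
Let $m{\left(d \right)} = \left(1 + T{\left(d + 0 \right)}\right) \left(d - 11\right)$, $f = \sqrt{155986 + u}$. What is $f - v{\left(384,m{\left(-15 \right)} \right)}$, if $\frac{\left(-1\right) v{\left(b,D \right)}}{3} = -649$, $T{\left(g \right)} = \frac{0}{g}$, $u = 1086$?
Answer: $-1947 + 4 \sqrt{9817} \approx -1550.7$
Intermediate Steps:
$f = 4 \sqrt{9817}$ ($f = \sqrt{155986 + 1086} = \sqrt{157072} = 4 \sqrt{9817} \approx 396.32$)
$T{\left(g \right)} = 0$
$m{\left(d \right)} = -11 + d$ ($m{\left(d \right)} = \left(1 + 0\right) \left(d - 11\right) = 1 \left(-11 + d\right) = -11 + d$)
$v{\left(b,D \right)} = 1947$ ($v{\left(b,D \right)} = \left(-3\right) \left(-649\right) = 1947$)
$f - v{\left(384,m{\left(-15 \right)} \right)} = 4 \sqrt{9817} - 1947 = -1947 + 4 \sqrt{9817}$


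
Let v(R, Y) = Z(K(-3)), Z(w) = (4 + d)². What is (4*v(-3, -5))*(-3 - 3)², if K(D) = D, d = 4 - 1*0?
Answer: 9216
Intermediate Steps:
d = 4 (d = 4 + 0 = 4)
Z(w) = 64 (Z(w) = (4 + 4)² = 8² = 64)
v(R, Y) = 64
(4*v(-3, -5))*(-3 - 3)² = (4*64)*(-3 - 3)² = 256*(-6)² = 256*36 = 9216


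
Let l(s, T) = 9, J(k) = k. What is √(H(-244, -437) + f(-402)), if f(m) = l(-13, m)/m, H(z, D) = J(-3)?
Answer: 9*I*√670/134 ≈ 1.7385*I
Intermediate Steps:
H(z, D) = -3
f(m) = 9/m
√(H(-244, -437) + f(-402)) = √(-3 + 9/(-402)) = √(-3 + 9*(-1/402)) = √(-3 - 3/134) = √(-405/134) = 9*I*√670/134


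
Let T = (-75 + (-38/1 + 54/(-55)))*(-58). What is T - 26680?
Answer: -1103798/55 ≈ -20069.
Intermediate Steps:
T = 363602/55 (T = (-75 + (-38*1 + 54*(-1/55)))*(-58) = (-75 + (-38 - 54/55))*(-58) = (-75 - 2144/55)*(-58) = -6269/55*(-58) = 363602/55 ≈ 6610.9)
T - 26680 = 363602/55 - 26680 = -1103798/55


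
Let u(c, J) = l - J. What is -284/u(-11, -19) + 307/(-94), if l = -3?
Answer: -3951/188 ≈ -21.016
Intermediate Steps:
u(c, J) = -3 - J
-284/u(-11, -19) + 307/(-94) = -284/(-3 - 1*(-19)) + 307/(-94) = -284/(-3 + 19) + 307*(-1/94) = -284/16 - 307/94 = -284*1/16 - 307/94 = -71/4 - 307/94 = -3951/188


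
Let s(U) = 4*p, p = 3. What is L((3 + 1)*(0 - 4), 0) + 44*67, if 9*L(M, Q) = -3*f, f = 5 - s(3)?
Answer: 8851/3 ≈ 2950.3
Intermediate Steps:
s(U) = 12 (s(U) = 4*3 = 12)
f = -7 (f = 5 - 1*12 = 5 - 12 = -7)
L(M, Q) = 7/3 (L(M, Q) = (-3*(-7))/9 = (⅑)*21 = 7/3)
L((3 + 1)*(0 - 4), 0) + 44*67 = 7/3 + 44*67 = 7/3 + 2948 = 8851/3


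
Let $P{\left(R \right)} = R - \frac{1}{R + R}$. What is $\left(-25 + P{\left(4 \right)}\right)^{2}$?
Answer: $\frac{28561}{64} \approx 446.27$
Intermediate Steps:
$P{\left(R \right)} = R - \frac{1}{2 R}$
$\left(-25 + P{\left(4 \right)}\right)^{2} = \left(-25 + \left(4 - \frac{1}{2 \cdot 4}\right)\right)^{2} = \left(-25 + \left(4 - \frac{1}{8}\right)\right)^{2} = \left(-25 + \frac{31}{8}\right)^{2} = \left(- \frac{169}{8}\right)^{2} = \frac{28561}{64}$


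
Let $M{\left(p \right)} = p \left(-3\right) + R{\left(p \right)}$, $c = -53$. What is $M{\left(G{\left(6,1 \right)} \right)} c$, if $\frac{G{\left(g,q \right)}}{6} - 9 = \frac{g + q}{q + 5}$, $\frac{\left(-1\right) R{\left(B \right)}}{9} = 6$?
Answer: $12561$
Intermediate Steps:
$R{\left(B \right)} = -54$ ($R{\left(B \right)} = \left(-9\right) 6 = -54$)
$G{\left(g,q \right)} = 54 + \frac{6 \left(g + q\right)}{5 + q}$ ($G{\left(g,q \right)} = 54 + 6 \frac{g + q}{q + 5} = 54 + 6 \frac{g + q}{5 + q} = 54 + \frac{6 \left(g + q\right)}{5 + q}$)
$M{\left(p \right)} = -54 - 3 p$ ($M{\left(p \right)} = p \left(-3\right) - 54 = - 3 p - 54 = -54 - 3 p$)
$M{\left(G{\left(6,1 \right)} \right)} c = \left(-54 - 3 \frac{6 \left(45 + 6 + 10 \cdot 1\right)}{5 + 1}\right) \left(-53\right) = \left(-54 - 3 \frac{6 \left(45 + 6 + 10\right)}{6}\right) \left(-53\right) = \left(-54 - 3 \cdot 6 \cdot \frac{1}{6} \cdot 61\right) \left(-53\right) = \left(-54 - 183\right) \left(-53\right) = \left(-237\right) \left(-53\right) = 12561$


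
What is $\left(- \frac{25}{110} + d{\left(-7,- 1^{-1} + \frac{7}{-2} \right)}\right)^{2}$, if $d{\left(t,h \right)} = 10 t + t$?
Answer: $\frac{2886601}{484} \approx 5964.1$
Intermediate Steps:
$d{\left(t,h \right)} = 11 t$
$\left(- \frac{25}{110} + d{\left(-7,- 1^{-1} + \frac{7}{-2} \right)}\right)^{2} = \left(- \frac{25}{110} + 11 \left(-7\right)\right)^{2} = \left(\left(-25\right) \frac{1}{110} - 77\right)^{2} = \left(- \frac{5}{22} - 77\right)^{2} = \left(- \frac{1699}{22}\right)^{2} = \frac{2886601}{484}$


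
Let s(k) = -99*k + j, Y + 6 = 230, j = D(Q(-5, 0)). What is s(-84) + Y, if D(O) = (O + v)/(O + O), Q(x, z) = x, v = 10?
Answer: 17079/2 ≈ 8539.5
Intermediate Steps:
D(O) = (10 + O)/(2*O) (D(O) = (O + 10)/(O + O) = (10 + O)/((2*O)) = (10 + O)*(1/(2*O)) = (10 + O)/(2*O))
j = -½ (j = (½)*(10 - 5)/(-5) = (½)*(-⅕)*5 = -½ ≈ -0.50000)
Y = 224 (Y = -6 + 230 = 224)
s(k) = -½ - 99*k (s(k) = -99*k - ½ = -½ - 99*k)
s(-84) + Y = (-½ - 99*(-84)) + 224 = (-½ + 8316) + 224 = 16631/2 + 224 = 17079/2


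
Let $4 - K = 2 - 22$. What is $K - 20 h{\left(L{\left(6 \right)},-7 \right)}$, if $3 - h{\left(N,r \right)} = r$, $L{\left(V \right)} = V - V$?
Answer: $-176$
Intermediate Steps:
$L{\left(V \right)} = 0$
$h{\left(N,r \right)} = 3 - r$
$K = 24$ ($K = 4 - \left(2 - 22\right) = 4 - -20 = 4 + 20 = 24$)
$K - 20 h{\left(L{\left(6 \right)},-7 \right)} = 24 - 20 \left(3 - -7\right) = 24 - 20 \left(3 + 7\right) = 24 - 200 = -176$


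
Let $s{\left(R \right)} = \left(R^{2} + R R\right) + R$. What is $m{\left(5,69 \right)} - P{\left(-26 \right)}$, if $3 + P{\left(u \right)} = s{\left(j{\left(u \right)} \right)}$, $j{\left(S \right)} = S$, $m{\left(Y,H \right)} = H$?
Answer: $-1254$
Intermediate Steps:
$s{\left(R \right)} = R + 2 R^{2}$ ($s{\left(R \right)} = \left(R^{2} + R^{2}\right) + R = 2 R^{2} + R = R + 2 R^{2}$)
$P{\left(u \right)} = -3 + u \left(1 + 2 u\right)$
$m{\left(5,69 \right)} - P{\left(-26 \right)} = 69 - \left(-3 - 26 \left(1 + 2 \left(-26\right)\right)\right) = 69 - \left(-3 - 26 \left(1 - 52\right)\right) = 69 - \left(-3 - -1326\right) = 69 - \left(-3 + 1326\right) = 69 - 1323 = -1254$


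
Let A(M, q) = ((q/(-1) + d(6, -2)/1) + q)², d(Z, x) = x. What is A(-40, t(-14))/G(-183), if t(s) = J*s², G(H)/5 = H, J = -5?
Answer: -4/915 ≈ -0.0043716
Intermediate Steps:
G(H) = 5*H
t(s) = -5*s²
A(M, q) = 4 (A(M, q) = ((q/(-1) - 2/1) + q)² = ((q*(-1) - 2*1) + q)² = ((-q - 2) + q)² = ((-2 - q) + q)² = (-2)² = 4)
A(-40, t(-14))/G(-183) = 4/((5*(-183))) = 4/(-915) = 4*(-1/915) = -4/915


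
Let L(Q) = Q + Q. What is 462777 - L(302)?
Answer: 462173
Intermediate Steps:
L(Q) = 2*Q
462777 - L(302) = 462777 - 2*302 = 462777 - 1*604 = 462777 - 604 = 462173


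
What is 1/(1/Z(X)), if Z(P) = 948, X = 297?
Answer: 948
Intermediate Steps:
1/(1/Z(X)) = 1/(1/948) = 948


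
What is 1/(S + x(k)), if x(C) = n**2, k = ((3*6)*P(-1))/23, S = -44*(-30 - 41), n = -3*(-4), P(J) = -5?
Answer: 1/3268 ≈ 0.00030600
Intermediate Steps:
n = 12
S = 3124 (S = -44*(-71) = 3124)
k = -90/23 (k = ((3*6)*(-5))/23 = (18*(-5))*(1/23) = -90*1/23 = -90/23 ≈ -3.9130)
x(C) = 144 (x(C) = 12**2 = 144)
1/(S + x(k)) = 1/(3124 + 144) = 1/3268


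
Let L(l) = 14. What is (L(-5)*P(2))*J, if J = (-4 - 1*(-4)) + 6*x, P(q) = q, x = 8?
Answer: 1344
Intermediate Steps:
J = 48 (J = (-4 - 1*(-4)) + 6*8 = (-4 + 4) + 48 = 0 + 48 = 48)
(L(-5)*P(2))*J = (14*2)*48 = 28*48 = 1344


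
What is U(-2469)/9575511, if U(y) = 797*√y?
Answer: 797*I*√2469/9575511 ≈ 0.0041358*I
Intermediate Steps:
U(-2469)/9575511 = (797*√(-2469))/9575511 = (797*(I*√2469))*(1/9575511) = (797*I*√2469)*(1/9575511) = 797*I*√2469/9575511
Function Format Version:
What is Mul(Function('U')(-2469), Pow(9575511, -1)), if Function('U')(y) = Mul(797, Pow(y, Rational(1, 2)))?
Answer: Mul(Rational(797, 9575511), I, Pow(2469, Rational(1, 2))) ≈ Mul(0.0041358, I)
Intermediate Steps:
Mul(Function('U')(-2469), Pow(9575511, -1)) = Mul(Mul(797, Pow(-2469, Rational(1, 2))), Pow(9575511, -1)) = Mul(Mul(797, Mul(I, Pow(2469, Rational(1, 2)))), Rational(1, 9575511)) = Mul(Mul(797, I, Pow(2469, Rational(1, 2))), Rational(1, 9575511)) = Mul(Rational(797, 9575511), I, Pow(2469, Rational(1, 2)))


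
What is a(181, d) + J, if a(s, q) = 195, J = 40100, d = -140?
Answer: 40295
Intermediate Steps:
a(181, d) + J = 195 + 40100 = 40295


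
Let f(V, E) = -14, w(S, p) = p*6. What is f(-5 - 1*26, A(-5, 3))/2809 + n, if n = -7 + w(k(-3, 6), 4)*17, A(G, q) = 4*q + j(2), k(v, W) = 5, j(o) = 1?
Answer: 1126395/2809 ≈ 401.00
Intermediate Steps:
w(S, p) = 6*p
A(G, q) = 1 + 4*q (A(G, q) = 4*q + 1 = 1 + 4*q)
n = 401 (n = -7 + (6*4)*17 = -7 + 24*17 = -7 + 408 = 401)
f(-5 - 1*26, A(-5, 3))/2809 + n = -14/2809 + 401 = 1126395/2809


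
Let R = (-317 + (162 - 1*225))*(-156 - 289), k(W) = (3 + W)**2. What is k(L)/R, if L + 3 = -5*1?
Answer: 1/6764 ≈ 0.00014784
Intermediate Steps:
L = -8 (L = -3 - 5*1 = -3 - 5 = -8)
R = 169100 (R = (-317 + (162 - 225))*(-445) = (-317 - 63)*(-445) = -380*(-445) = 169100)
k(L)/R = (3 - 8)**2/169100 = (-5)**2*(1/169100) = 25*(1/169100) = 1/6764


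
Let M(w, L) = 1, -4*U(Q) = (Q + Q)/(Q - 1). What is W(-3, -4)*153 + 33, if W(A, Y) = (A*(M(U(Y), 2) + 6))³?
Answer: -1416900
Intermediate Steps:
U(Q) = -Q/(2*(-1 + Q)) (U(Q) = -(Q + Q)/(4*(Q - 1)) = -2*Q/(4*(-1 + Q)) = -Q/(2*(-1 + Q)))
W(A, Y) = 343*A³ (W(A, Y) = (A*(1 + 6))³ = (A*7)³ = (7*A)³ = 343*A³)
W(-3, -4)*153 + 33 = (343*(-3)³)*153 + 33 = (343*(-27))*153 + 33 = -9261*153 + 33 = -1416933 + 33 = -1416900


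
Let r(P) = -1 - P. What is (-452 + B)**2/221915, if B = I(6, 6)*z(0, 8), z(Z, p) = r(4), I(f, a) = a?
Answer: 232324/221915 ≈ 1.0469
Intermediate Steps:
z(Z, p) = -5 (z(Z, p) = -1 - 1*4 = -1 - 4 = -5)
B = -30 (B = 6*(-5) = -30)
(-452 + B)**2/221915 = (-452 - 30)**2/221915 = (-482)**2*(1/221915) = 232324*(1/221915) = 232324/221915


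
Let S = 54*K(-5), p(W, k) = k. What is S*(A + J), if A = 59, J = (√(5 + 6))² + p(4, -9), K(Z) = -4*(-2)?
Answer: 26352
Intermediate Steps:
K(Z) = 8
J = 2 (J = (√(5 + 6))² - 9 = (√11)² - 9 = 11 - 9 = 2)
S = 432 (S = 54*8 = 432)
S*(A + J) = 432*(59 + 2) = 432*61 = 26352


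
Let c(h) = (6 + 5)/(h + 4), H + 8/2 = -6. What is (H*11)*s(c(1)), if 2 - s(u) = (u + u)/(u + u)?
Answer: -110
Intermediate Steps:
H = -10 (H = -4 - 6 = -10)
c(h) = 11/(4 + h)
s(u) = 1 (s(u) = 2 - (u + u)/(u + u) = 2 - 2*u/(2*u) = 2 - 2*u*1/(2*u) = 2 - 1*1 = 2 - 1 = 1)
(H*11)*s(c(1)) = -10*11*1 = -110*1 = -110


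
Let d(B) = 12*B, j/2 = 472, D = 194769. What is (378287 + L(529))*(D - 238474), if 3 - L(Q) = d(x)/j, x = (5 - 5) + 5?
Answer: -3901826154625/236 ≈ -1.6533e+10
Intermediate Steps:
j = 944 (j = 2*472 = 944)
x = 5 (x = 0 + 5 = 5)
L(Q) = 693/236 (L(Q) = 3 - 12*5/944 = 3 - 60/944 = 3 - 1*15/236 = 3 - 15/236 = 693/236)
(378287 + L(529))*(D - 238474) = (378287 + 693/236)*(194769 - 238474) = (89276425/236)*(-43705) = -3901826154625/236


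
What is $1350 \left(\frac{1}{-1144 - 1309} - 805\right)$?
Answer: $- \frac{2665799100}{2453} \approx -1.0868 \cdot 10^{6}$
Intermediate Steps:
$1350 \left(\frac{1}{-1144 - 1309} - 805\right) = 1350 \left(\frac{1}{-2453} - 805\right) = 1350 \left(- \frac{1}{2453} - 805\right) = 1350 \left(- \frac{1974666}{2453}\right) = - \frac{2665799100}{2453}$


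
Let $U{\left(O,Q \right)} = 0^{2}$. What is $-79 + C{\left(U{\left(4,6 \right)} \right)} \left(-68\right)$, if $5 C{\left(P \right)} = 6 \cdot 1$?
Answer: $- \frac{803}{5} \approx -160.6$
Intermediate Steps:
$U{\left(O,Q \right)} = 0$
$C{\left(P \right)} = \frac{6}{5}$ ($C{\left(P \right)} = \frac{6 \cdot 1}{5} = \frac{1}{5} \cdot 6 = \frac{6}{5}$)
$-79 + C{\left(U{\left(4,6 \right)} \right)} \left(-68\right) = -79 + \frac{6}{5} \left(-68\right) = -79 - \frac{408}{5} = - \frac{803}{5}$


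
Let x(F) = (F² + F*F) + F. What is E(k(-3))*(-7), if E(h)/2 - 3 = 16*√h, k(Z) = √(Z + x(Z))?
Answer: -42 - 224*√2*3^(¼) ≈ -458.91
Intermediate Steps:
x(F) = F + 2*F² (x(F) = (F² + F²) + F = 2*F² + F = F + 2*F²)
k(Z) = √(Z + Z*(1 + 2*Z))
E(h) = 6 + 32*√h (E(h) = 6 + 2*(16*√h) = 6 + 32*√h)
E(k(-3))*(-7) = (6 + 32*√(√2*√(-3*(1 - 3))))*(-7) = (6 + 32*√(√2*√(-3*(-2))))*(-7) = (6 + 32*√(√2*√6))*(-7) = (6 + 32*√(2*√3))*(-7) = (6 + 32*(√2*3^(¼)))*(-7) = (6 + 32*√2*3^(¼))*(-7) = -42 - 224*√2*3^(¼)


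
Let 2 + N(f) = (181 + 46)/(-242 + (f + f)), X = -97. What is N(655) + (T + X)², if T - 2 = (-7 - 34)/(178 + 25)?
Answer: 398813218787/44011212 ≈ 9061.6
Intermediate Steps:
T = 365/203 (T = 2 + (-7 - 34)/(178 + 25) = 2 - 41/203 = 365/203 ≈ 1.7980)
N(f) = -2 + 227/(-242 + 2*f) (N(f) = -2 + (181 + 46)/(-242 + (f + f)) = -2 + 227/(-242 + 2*f))
N(655) + (T + X)² = (711 - 4*655)/(2*(-121 + 655)) + (365/203 - 97)² = (½)*(711 - 2620)/534 + (-19326/203)² = (½)*(1/534)*(-1909) + 373494276/41209 = -1909/1068 + 373494276/41209 = 398813218787/44011212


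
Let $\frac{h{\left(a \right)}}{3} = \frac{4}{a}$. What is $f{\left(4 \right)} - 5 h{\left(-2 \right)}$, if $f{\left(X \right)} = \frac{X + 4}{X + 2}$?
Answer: $\frac{94}{3} \approx 31.333$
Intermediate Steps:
$h{\left(a \right)} = \frac{12}{a}$ ($h{\left(a \right)} = 3 \frac{4}{a} = \frac{12}{a}$)
$f{\left(X \right)} = \frac{4 + X}{2 + X}$
$f{\left(4 \right)} - 5 h{\left(-2 \right)} = \frac{4 + 4}{2 + 4} - 5 \frac{12}{-2} = \frac{1}{6} \cdot 8 - 5 \cdot 12 \left(- \frac{1}{2}\right) = \frac{1}{6} \cdot 8 - -30 = \frac{4}{3} + 30 = \frac{94}{3}$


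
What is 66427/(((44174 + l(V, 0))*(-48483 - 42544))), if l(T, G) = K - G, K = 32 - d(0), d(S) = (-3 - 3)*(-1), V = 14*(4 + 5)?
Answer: -66427/4023393400 ≈ -1.6510e-5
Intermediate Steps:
V = 126 (V = 14*9 = 126)
d(S) = 6 (d(S) = -6*(-1) = 6)
K = 26 (K = 32 - 1*6 = 32 - 6 = 26)
l(T, G) = 26 - G
66427/(((44174 + l(V, 0))*(-48483 - 42544))) = 66427/(((44174 + (26 - 1*0))*(-48483 - 42544))) = 66427/(((44174 + (26 + 0))*(-91027))) = 66427/(((44174 + 26)*(-91027))) = 66427/((44200*(-91027))) = 66427/(-4023393400) = 66427*(-1/4023393400) = -66427/4023393400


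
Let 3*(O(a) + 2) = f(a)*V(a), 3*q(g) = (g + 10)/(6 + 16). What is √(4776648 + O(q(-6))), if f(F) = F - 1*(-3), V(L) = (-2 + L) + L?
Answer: 2*√11703972165/99 ≈ 2185.6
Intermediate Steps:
V(L) = -2 + 2*L
f(F) = 3 + F (f(F) = F + 3 = 3 + F)
q(g) = 5/33 + g/66 (q(g) = ((g + 10)/(6 + 16))/3 = ((10 + g)/22)/3 = ((10 + g)*(1/22))/3 = (5/11 + g/22)/3 = 5/33 + g/66)
O(a) = -2 + (-2 + 2*a)*(3 + a)/3 (O(a) = -2 + ((3 + a)*(-2 + 2*a))/3 = -2 + ((-2 + 2*a)*(3 + a))/3 = -2 + (-2 + 2*a)*(3 + a)/3)
√(4776648 + O(q(-6))) = √(4776648 + (-2 + 2*(-1 + (5/33 + (1/66)*(-6)))*(3 + (5/33 + (1/66)*(-6)))/3)) = √(4776648 + (-2 + 2*(-1 + (5/33 - 1/11))*(3 + (5/33 - 1/11))/3)) = √(4776648 + (-2 + 2*(-1 + 2/33)*(3 + 2/33)/3)) = √(4776648 + (-2 + (⅔)*(-31/33)*(101/33))) = √(4776648 + (-2 - 6262/3267)) = √(4776648 - 12796/3267) = √(15605296220/3267) = 2*√11703972165/99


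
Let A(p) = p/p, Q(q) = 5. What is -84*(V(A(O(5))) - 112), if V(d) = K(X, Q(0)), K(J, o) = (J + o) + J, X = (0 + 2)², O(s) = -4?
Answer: 8316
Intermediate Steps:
A(p) = 1
X = 4 (X = 2² = 4)
K(J, o) = o + 2*J
V(d) = 13 (V(d) = 5 + 2*4 = 5 + 8 = 13)
-84*(V(A(O(5))) - 112) = -84*(13 - 112) = -84*(-99) = 8316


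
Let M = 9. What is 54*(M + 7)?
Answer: 864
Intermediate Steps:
54*(M + 7) = 54*(9 + 7) = 54*16 = 864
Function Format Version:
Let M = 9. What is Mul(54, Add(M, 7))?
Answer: 864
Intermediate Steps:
Mul(54, Add(M, 7)) = Mul(54, Add(9, 7)) = Mul(54, 16) = 864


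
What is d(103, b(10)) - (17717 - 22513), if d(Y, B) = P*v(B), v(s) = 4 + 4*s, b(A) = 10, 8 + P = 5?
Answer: 4664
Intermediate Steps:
P = -3 (P = -8 + 5 = -3)
d(Y, B) = -12 - 12*B (d(Y, B) = -3*(4 + 4*B) = -12 - 12*B)
d(103, b(10)) - (17717 - 22513) = (-12 - 12*10) - (17717 - 22513) = (-12 - 120) - 1*(-4796) = -132 + 4796 = 4664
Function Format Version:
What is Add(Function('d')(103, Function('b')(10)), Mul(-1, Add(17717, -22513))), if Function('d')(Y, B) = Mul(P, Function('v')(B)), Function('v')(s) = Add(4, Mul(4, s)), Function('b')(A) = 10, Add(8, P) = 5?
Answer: 4664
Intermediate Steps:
P = -3 (P = Add(-8, 5) = -3)
Function('d')(Y, B) = Add(-12, Mul(-12, B)) (Function('d')(Y, B) = Mul(-3, Add(4, Mul(4, B))) = Add(-12, Mul(-12, B)))
Add(Function('d')(103, Function('b')(10)), Mul(-1, Add(17717, -22513))) = Add(Add(-12, Mul(-12, 10)), Mul(-1, Add(17717, -22513))) = Add(Add(-12, -120), Mul(-1, -4796)) = Add(-132, 4796) = 4664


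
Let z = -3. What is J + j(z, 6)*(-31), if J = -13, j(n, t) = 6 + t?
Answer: -385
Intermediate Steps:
J + j(z, 6)*(-31) = -13 + (6 + 6)*(-31) = -13 + 12*(-31) = -13 - 372 = -385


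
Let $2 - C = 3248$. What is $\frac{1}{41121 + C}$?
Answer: $\frac{1}{37875} \approx 2.6403 \cdot 10^{-5}$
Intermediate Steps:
$C = -3246$ ($C = 2 - 3248 = -3246$)
$\frac{1}{41121 + C} = \frac{1}{41121 - 3246} = \frac{1}{37875}$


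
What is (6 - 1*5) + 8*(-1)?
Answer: -7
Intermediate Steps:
(6 - 1*5) + 8*(-1) = (6 - 5) - 8 = 1 - 8 = -7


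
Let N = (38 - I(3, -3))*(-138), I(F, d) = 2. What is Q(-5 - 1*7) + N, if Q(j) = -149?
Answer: -5117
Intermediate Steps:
N = -4968 (N = (38 - 1*2)*(-138) = (38 - 2)*(-138) = 36*(-138) = -4968)
Q(-5 - 1*7) + N = -149 - 4968 = -5117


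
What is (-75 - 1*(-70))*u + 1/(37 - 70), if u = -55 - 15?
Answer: 11549/33 ≈ 349.97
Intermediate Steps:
u = -70
(-75 - 1*(-70))*u + 1/(37 - 70) = (-75 - 1*(-70))*(-70) + 1/(37 - 70) = (-75 + 70)*(-70) + 1/(-33) = -5*(-70) - 1/33 = 350 - 1/33 = 11549/33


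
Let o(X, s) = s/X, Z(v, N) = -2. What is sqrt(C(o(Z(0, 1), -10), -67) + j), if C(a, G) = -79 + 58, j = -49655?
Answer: 2*I*sqrt(12419) ≈ 222.88*I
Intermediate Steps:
C(a, G) = -21
sqrt(C(o(Z(0, 1), -10), -67) + j) = sqrt(-21 - 49655) = sqrt(-49676) = 2*I*sqrt(12419)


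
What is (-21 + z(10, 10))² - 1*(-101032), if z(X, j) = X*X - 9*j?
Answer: 101153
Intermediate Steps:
z(X, j) = X² - 9*j
(-21 + z(10, 10))² - 1*(-101032) = (-21 + (10² - 9*10))² - 1*(-101032) = (-21 + (100 - 90))² + 101032 = (-21 + 10)² + 101032 = (-11)² + 101032 = 121 + 101032 = 101153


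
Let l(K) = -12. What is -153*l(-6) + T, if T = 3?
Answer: 1839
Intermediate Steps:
-153*l(-6) + T = -153*(-12) + 3 = 1836 + 3 = 1839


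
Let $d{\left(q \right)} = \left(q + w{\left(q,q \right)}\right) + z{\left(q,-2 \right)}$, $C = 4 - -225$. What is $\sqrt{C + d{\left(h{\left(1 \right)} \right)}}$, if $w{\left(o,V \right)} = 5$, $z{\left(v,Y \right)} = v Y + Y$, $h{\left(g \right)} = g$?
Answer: $\sqrt{231} \approx 15.199$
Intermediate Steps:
$z{\left(v,Y \right)} = Y + Y v$ ($z{\left(v,Y \right)} = Y v + Y = Y + Y v$)
$C = 229$ ($C = 4 + 225 = 229$)
$d{\left(q \right)} = 3 - q$ ($d{\left(q \right)} = \left(q + 5\right) - 2 \left(1 + q\right) = \left(5 + q\right) - \left(2 + 2 q\right) = 3 - q$)
$\sqrt{C + d{\left(h{\left(1 \right)} \right)}} = \sqrt{229 + \left(3 - 1\right)} = \sqrt{229 + 2} = \sqrt{231}$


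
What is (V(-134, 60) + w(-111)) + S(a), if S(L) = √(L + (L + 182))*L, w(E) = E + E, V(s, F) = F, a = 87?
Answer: -162 + 174*√89 ≈ 1479.5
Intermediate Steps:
w(E) = 2*E
S(L) = L*√(182 + 2*L) (S(L) = √(L + (182 + L))*L = √(182 + 2*L)*L = L*√(182 + 2*L))
(V(-134, 60) + w(-111)) + S(a) = (60 + 2*(-111)) + 87*√(182 + 2*87) = (60 - 222) + 87*√(182 + 174) = -162 + 87*√356 = -162 + 87*(2*√89) = -162 + 174*√89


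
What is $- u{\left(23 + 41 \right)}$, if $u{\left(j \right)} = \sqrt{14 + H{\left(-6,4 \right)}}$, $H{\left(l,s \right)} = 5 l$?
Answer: $- 4 i \approx - 4.0 i$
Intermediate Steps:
$u{\left(j \right)} = 4 i$ ($u{\left(j \right)} = \sqrt{14 + 5 \left(-6\right)} = \sqrt{14 - 30} = \sqrt{-16} = 4 i$)
$- u{\left(23 + 41 \right)} = - 4 i$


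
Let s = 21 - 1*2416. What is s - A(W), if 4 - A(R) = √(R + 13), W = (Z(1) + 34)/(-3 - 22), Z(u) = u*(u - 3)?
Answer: -2399 + √293/5 ≈ -2395.6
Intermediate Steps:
Z(u) = u*(-3 + u)
s = -2395 (s = 21 - 2416 = -2395)
W = -32/25 (W = (1*(-3 + 1) + 34)/(-3 - 22) = (1*(-2) + 34)/(-25) = (-2 + 34)*(-1/25) = 32*(-1/25) = -32/25 ≈ -1.2800)
A(R) = 4 - √(13 + R) (A(R) = 4 - √(R + 13) = 4 - √(13 + R))
s - A(W) = -2395 - (4 - √(13 - 32/25)) = -2395 - (4 - √(293/25)) = -2395 - (4 - √293/5) = -2395 + (-4 + √293/5) = -2399 + √293/5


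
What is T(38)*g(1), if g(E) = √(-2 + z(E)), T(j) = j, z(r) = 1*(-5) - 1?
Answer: 76*I*√2 ≈ 107.48*I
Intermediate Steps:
z(r) = -6 (z(r) = -5 - 1 = -6)
g(E) = 2*I*√2 (g(E) = √(-2 - 6) = √(-8) = 2*I*√2)
T(38)*g(1) = 38*(2*I*√2) = 76*I*√2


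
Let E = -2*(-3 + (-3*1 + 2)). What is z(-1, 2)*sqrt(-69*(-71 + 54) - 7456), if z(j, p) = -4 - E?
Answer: -12*I*sqrt(6283) ≈ -951.18*I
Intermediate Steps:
E = 8 (E = -2*(-3 + (-3 + 2)) = -2*(-3 - 1) = -2*(-4) = 8)
z(j, p) = -12 (z(j, p) = -4 - 1*8 = -4 - 8 = -12)
z(-1, 2)*sqrt(-69*(-71 + 54) - 7456) = -12*sqrt(-69*(-71 + 54) - 7456) = -12*sqrt(-69*(-17) - 7456) = -12*sqrt(1173 - 7456) = -12*I*sqrt(6283)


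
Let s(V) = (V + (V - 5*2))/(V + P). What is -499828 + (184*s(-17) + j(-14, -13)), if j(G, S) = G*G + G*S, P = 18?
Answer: -507546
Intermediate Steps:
s(V) = (-10 + 2*V)/(18 + V) (s(V) = (V + (V - 5*2))/(V + 18) = (V + (V - 10))/(18 + V) = (V + (-10 + V))/(18 + V) = (-10 + 2*V)/(18 + V))
j(G, S) = G² + G*S
-499828 + (184*s(-17) + j(-14, -13)) = -499828 + (184*(2*(-5 - 17)/(18 - 17)) - 14*(-14 - 13)) = -499828 + (184*(2*(-22)/1) - 14*(-27)) = -499828 + (184*(2*1*(-22)) + 378) = -499828 + (184*(-44) + 378) = -499828 + (-8096 + 378) = -499828 - 7718 = -507546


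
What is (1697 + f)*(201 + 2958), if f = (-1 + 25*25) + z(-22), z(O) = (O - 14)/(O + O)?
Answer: 80680860/11 ≈ 7.3346e+6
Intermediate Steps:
z(O) = (-14 + O)/(2*O) (z(O) = (-14 + O)/((2*O)) = (-14 + O)*(1/(2*O)) = (-14 + O)/(2*O))
f = 6873/11 (f = (-1 + 25*25) + (½)*(-14 - 22)/(-22) = (-1 + 625) + (½)*(-1/22)*(-36) = 624 + 9/11 = 6873/11 ≈ 624.82)
(1697 + f)*(201 + 2958) = (1697 + 6873/11)*(201 + 2958) = (25540/11)*3159 = 80680860/11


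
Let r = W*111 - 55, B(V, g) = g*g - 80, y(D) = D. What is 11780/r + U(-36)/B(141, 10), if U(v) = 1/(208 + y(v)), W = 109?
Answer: 10133811/10357840 ≈ 0.97837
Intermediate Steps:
B(V, g) = -80 + g² (B(V, g) = g² - 80 = -80 + g²)
r = 12044 (r = 109*111 - 55 = 12099 - 55 = 12044)
U(v) = 1/(208 + v)
11780/r + U(-36)/B(141, 10) = 11780/12044 + 1/((208 - 36)*(-80 + 10²)) = 11780*(1/12044) + 1/(172*(-80 + 100)) = 2945/3011 + (1/172)/20 = 2945/3011 + (1/172)*(1/20) = 2945/3011 + 1/3440 = 10133811/10357840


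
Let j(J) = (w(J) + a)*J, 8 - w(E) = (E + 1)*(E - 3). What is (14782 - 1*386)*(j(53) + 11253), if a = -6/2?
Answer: -1894254472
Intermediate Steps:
w(E) = 8 - (1 + E)*(-3 + E) (w(E) = 8 - (E + 1)*(E - 3) = 8 - (1 + E)*(-3 + E))
a = -3 (a = -6*½ = -3)
j(J) = J*(8 - J² + 2*J) (j(J) = ((11 - J² + 2*J) - 3)*J = (8 - J² + 2*J)*J = J*(8 - J² + 2*J))
(14782 - 1*386)*(j(53) + 11253) = (14782 - 1*386)*(53*(8 - 1*53² + 2*53) + 11253) = (14782 - 386)*(53*(8 - 1*2809 + 106) + 11253) = 14396*(53*(8 - 2809 + 106) + 11253) = 14396*(53*(-2695) + 11253) = 14396*(-142835 + 11253) = 14396*(-131582) = -1894254472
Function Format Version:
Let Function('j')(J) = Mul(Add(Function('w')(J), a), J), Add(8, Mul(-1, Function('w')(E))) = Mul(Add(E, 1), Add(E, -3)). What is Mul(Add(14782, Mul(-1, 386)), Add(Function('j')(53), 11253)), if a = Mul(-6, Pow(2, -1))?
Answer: -1894254472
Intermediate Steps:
Function('w')(E) = Add(8, Mul(-1, Add(1, E), Add(-3, E))) (Function('w')(E) = Add(8, Mul(-1, Mul(Add(E, 1), Add(E, -3)))) = Add(8, Mul(-1, Mul(Add(1, E), Add(-3, E)))) = Add(8, Mul(-1, Add(1, E), Add(-3, E))))
a = -3 (a = Mul(-6, Rational(1, 2)) = -3)
Function('j')(J) = Mul(J, Add(8, Mul(-1, Pow(J, 2)), Mul(2, J))) (Function('j')(J) = Mul(Add(Add(11, Mul(-1, Pow(J, 2)), Mul(2, J)), -3), J) = Mul(Add(8, Mul(-1, Pow(J, 2)), Mul(2, J)), J) = Mul(J, Add(8, Mul(-1, Pow(J, 2)), Mul(2, J))))
Mul(Add(14782, Mul(-1, 386)), Add(Function('j')(53), 11253)) = Mul(Add(14782, Mul(-1, 386)), Add(Mul(53, Add(8, Mul(-1, Pow(53, 2)), Mul(2, 53))), 11253)) = Mul(Add(14782, -386), Add(Mul(53, Add(8, Mul(-1, 2809), 106)), 11253)) = Mul(14396, Add(Mul(53, Add(8, -2809, 106)), 11253)) = Mul(14396, Add(Mul(53, -2695), 11253)) = Mul(14396, Add(-142835, 11253)) = Mul(14396, -131582) = -1894254472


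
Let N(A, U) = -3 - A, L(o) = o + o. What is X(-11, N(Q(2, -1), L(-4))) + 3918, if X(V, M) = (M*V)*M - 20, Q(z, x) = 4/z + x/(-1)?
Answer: 3502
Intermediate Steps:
Q(z, x) = -x + 4/z (Q(z, x) = 4/z + x*(-1) = 4/z - x = -x + 4/z)
L(o) = 2*o
X(V, M) = -20 + V*M² (X(V, M) = V*M² - 20 = -20 + V*M²)
X(-11, N(Q(2, -1), L(-4))) + 3918 = (-20 - 11*(-3 - (-1*(-1) + 4/2))²) + 3918 = (-20 - 11*(-3 - (1 + 4*(½)))²) + 3918 = (-20 - 11*(-3 - (1 + 2))²) + 3918 = (-20 - 11*(-3 - 1*3)²) + 3918 = (-20 - 11*(-3 - 3)²) + 3918 = (-20 - 11*(-6)²) + 3918 = (-20 - 11*36) + 3918 = (-20 - 396) + 3918 = -416 + 3918 = 3502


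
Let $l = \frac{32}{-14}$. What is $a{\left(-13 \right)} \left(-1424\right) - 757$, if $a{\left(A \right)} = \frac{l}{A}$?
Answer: $- \frac{91671}{91} \approx -1007.4$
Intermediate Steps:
$l = - \frac{16}{7}$ ($l = 32 \left(- \frac{1}{14}\right) = - \frac{16}{7} \approx -2.2857$)
$a{\left(A \right)} = - \frac{16}{7 A}$
$a{\left(-13 \right)} \left(-1424\right) - 757 = - \frac{16}{7 \left(-13\right)} \left(-1424\right) - 757 = \left(- \frac{16}{7}\right) \left(- \frac{1}{13}\right) \left(-1424\right) - 757 = \frac{16}{91} \left(-1424\right) - 757 = - \frac{22784}{91} - 757 = - \frac{91671}{91}$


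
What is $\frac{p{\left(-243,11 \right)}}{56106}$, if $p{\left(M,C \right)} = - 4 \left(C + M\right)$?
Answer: $\frac{464}{28053} \approx 0.01654$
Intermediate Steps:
$p{\left(M,C \right)} = - 4 C - 4 M$
$\frac{p{\left(-243,11 \right)}}{56106} = \frac{\left(-4\right) 11 - -972}{56106} = \left(-44 + 972\right) \frac{1}{56106} = 928 \cdot \frac{1}{56106} = \frac{464}{28053}$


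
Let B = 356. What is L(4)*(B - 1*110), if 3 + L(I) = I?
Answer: 246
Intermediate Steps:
L(I) = -3 + I
L(4)*(B - 1*110) = (-3 + 4)*(356 - 1*110) = 1*(356 - 110) = 1*246 = 246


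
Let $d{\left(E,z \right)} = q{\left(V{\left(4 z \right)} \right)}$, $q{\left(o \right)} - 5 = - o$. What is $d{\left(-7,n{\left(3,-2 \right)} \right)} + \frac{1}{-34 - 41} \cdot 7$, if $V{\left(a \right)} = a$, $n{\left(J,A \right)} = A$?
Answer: $\frac{968}{75} \approx 12.907$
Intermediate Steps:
$q{\left(o \right)} = 5 - o$
$d{\left(E,z \right)} = 5 - 4 z$
$d{\left(-7,n{\left(3,-2 \right)} \right)} + \frac{1}{-34 - 41} \cdot 7 = \left(5 - -8\right) + \frac{1}{-34 - 41} \cdot 7 = \left(5 + 8\right) + \frac{1}{-75} \cdot 7 = 13 - \frac{7}{75} = \frac{968}{75}$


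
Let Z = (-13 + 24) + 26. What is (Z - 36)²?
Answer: 1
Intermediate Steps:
Z = 37 (Z = 11 + 26 = 37)
(Z - 36)² = (37 - 36)² = 1² = 1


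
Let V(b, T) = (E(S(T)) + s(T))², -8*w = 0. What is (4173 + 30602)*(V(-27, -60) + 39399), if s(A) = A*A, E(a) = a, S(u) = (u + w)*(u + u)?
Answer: 4057526100225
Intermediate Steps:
w = 0 (w = -⅛*0 = 0)
S(u) = 2*u² (S(u) = (u + 0)*(u + u) = u*(2*u) = 2*u²)
s(A) = A²
V(b, T) = 9*T⁴ (V(b, T) = (2*T² + T²)² = (3*T²)² = 9*T⁴)
(4173 + 30602)*(V(-27, -60) + 39399) = (4173 + 30602)*(9*(-60)⁴ + 39399) = 34775*(9*12960000 + 39399) = 34775*(116640000 + 39399) = 34775*116679399 = 4057526100225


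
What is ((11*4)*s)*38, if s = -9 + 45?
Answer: 60192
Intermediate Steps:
s = 36
((11*4)*s)*38 = ((11*4)*36)*38 = (44*36)*38 = 1584*38 = 60192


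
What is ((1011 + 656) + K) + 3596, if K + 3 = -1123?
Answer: 4137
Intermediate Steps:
K = -1126 (K = -3 - 1123 = -1126)
((1011 + 656) + K) + 3596 = ((1011 + 656) - 1126) + 3596 = (1667 - 1126) + 3596 = 541 + 3596 = 4137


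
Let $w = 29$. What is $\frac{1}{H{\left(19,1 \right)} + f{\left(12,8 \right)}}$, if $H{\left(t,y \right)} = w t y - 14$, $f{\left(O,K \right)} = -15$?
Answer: $\frac{1}{522} \approx 0.0019157$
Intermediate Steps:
$H{\left(t,y \right)} = -14 + 29 t y$ ($H{\left(t,y \right)} = 29 t y - 14 = -14 + 29 t y$)
$\frac{1}{H{\left(19,1 \right)} + f{\left(12,8 \right)}} = \frac{1}{\left(-14 + 29 \cdot 19 \cdot 1\right) - 15} = \frac{1}{\left(-14 + 551\right) - 15} = \frac{1}{537 - 15} = \frac{1}{522}$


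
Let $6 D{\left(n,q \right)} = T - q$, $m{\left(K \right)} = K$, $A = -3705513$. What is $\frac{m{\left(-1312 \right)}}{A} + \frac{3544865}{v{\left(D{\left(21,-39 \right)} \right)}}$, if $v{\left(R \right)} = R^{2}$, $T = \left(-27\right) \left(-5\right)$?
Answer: $\frac{13135544444137}{3116336433} \approx 4215.1$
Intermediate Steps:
$T = 135$
$D{\left(n,q \right)} = \frac{45}{2} - \frac{q}{6}$ ($D{\left(n,q \right)} = \frac{135 - q}{6} = \frac{45}{2} - \frac{q}{6}$)
$\frac{m{\left(-1312 \right)}}{A} + \frac{3544865}{v{\left(D{\left(21,-39 \right)} \right)}} = - \frac{1312}{-3705513} + \frac{3544865}{\left(\frac{45}{2} - - \frac{13}{2}\right)^{2}} = \left(-1312\right) \left(- \frac{1}{3705513}\right) + \frac{3544865}{\left(\frac{45}{2} + \frac{13}{2}\right)^{2}} = \frac{1312}{3705513} + \frac{3544865}{29^{2}} = \frac{1312}{3705513} + \frac{3544865}{841} = \frac{13135544444137}{3116336433}$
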